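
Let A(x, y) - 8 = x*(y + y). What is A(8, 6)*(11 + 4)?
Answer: 1560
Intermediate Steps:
A(x, y) = 8 + 2*x*y (A(x, y) = 8 + x*(y + y) = 8 + x*(2*y) = 8 + 2*x*y)
A(8, 6)*(11 + 4) = (8 + 2*8*6)*(11 + 4) = (8 + 96)*15 = 104*15 = 1560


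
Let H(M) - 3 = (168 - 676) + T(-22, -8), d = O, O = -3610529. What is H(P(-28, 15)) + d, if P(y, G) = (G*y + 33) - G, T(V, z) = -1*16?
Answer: -3611050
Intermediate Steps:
T(V, z) = -16
P(y, G) = 33 - G + G*y (P(y, G) = (33 + G*y) - G = 33 - G + G*y)
d = -3610529
H(M) = -521 (H(M) = 3 + ((168 - 676) - 16) = 3 + (-508 - 16) = 3 - 524 = -521)
H(P(-28, 15)) + d = -521 - 3610529 = -3611050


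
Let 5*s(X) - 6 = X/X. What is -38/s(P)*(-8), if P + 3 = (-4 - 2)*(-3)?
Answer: 1520/7 ≈ 217.14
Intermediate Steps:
P = 15 (P = -3 + (-4 - 2)*(-3) = -3 - 6*(-3) = -3 + 18 = 15)
s(X) = 7/5 (s(X) = 6/5 + (X/X)/5 = 6/5 + (1/5)*1 = 6/5 + 1/5 = 7/5)
-38/s(P)*(-8) = -38/7/5*(-8) = -38*5/7*(-8) = -190/7*(-8) = 1520/7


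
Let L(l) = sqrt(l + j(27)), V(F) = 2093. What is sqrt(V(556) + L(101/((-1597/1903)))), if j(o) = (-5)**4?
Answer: sqrt(5338006037 + 1597*sqrt(1287057434))/1597 ≈ 45.994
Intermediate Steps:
j(o) = 625
L(l) = sqrt(625 + l) (L(l) = sqrt(l + 625) = sqrt(625 + l))
sqrt(V(556) + L(101/((-1597/1903)))) = sqrt(2093 + sqrt(625 + 101/((-1597/1903)))) = sqrt(2093 + sqrt(625 + 101/((-1597*1/1903)))) = sqrt(2093 + sqrt(625 + 101/(-1597/1903))) = sqrt(2093 + sqrt(625 + 101*(-1903/1597))) = sqrt(2093 + sqrt(625 - 192203/1597)) = sqrt(2093 + sqrt(805922/1597)) = sqrt(2093 + sqrt(1287057434)/1597)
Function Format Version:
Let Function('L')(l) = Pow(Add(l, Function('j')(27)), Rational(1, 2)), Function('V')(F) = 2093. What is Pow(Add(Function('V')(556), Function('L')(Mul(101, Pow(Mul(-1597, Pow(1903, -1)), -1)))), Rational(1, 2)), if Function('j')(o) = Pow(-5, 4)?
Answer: Mul(Rational(1, 1597), Pow(Add(5338006037, Mul(1597, Pow(1287057434, Rational(1, 2)))), Rational(1, 2))) ≈ 45.994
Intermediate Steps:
Function('j')(o) = 625
Function('L')(l) = Pow(Add(625, l), Rational(1, 2)) (Function('L')(l) = Pow(Add(l, 625), Rational(1, 2)) = Pow(Add(625, l), Rational(1, 2)))
Pow(Add(Function('V')(556), Function('L')(Mul(101, Pow(Mul(-1597, Pow(1903, -1)), -1)))), Rational(1, 2)) = Pow(Add(2093, Pow(Add(625, Mul(101, Pow(Mul(-1597, Pow(1903, -1)), -1))), Rational(1, 2))), Rational(1, 2)) = Pow(Add(2093, Pow(Add(625, Mul(101, Pow(Mul(-1597, Rational(1, 1903)), -1))), Rational(1, 2))), Rational(1, 2)) = Pow(Add(2093, Pow(Add(625, Mul(101, Pow(Rational(-1597, 1903), -1))), Rational(1, 2))), Rational(1, 2)) = Pow(Add(2093, Pow(Add(625, Mul(101, Rational(-1903, 1597))), Rational(1, 2))), Rational(1, 2)) = Pow(Add(2093, Pow(Add(625, Rational(-192203, 1597)), Rational(1, 2))), Rational(1, 2)) = Pow(Add(2093, Pow(Rational(805922, 1597), Rational(1, 2))), Rational(1, 2)) = Pow(Add(2093, Mul(Rational(1, 1597), Pow(1287057434, Rational(1, 2)))), Rational(1, 2))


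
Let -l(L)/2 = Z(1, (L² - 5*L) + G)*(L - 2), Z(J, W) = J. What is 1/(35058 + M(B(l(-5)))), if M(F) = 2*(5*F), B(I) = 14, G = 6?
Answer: 1/35198 ≈ 2.8411e-5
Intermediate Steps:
l(L) = 4 - 2*L (l(L) = -2*(L - 2) = -2*(-2 + L) = 4 - 2*L)
M(F) = 10*F
1/(35058 + M(B(l(-5)))) = 1/(35058 + 10*14) = 1/(35058 + 140) = 1/35198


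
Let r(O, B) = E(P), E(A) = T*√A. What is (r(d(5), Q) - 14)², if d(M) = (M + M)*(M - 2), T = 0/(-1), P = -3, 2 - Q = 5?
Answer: 196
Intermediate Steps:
Q = -3 (Q = 2 - 1*5 = 2 - 5 = -3)
T = 0 (T = 0*(-1) = 0)
d(M) = 2*M*(-2 + M) (d(M) = (2*M)*(-2 + M) = 2*M*(-2 + M))
E(A) = 0 (E(A) = 0*√A = 0)
r(O, B) = 0
(r(d(5), Q) - 14)² = (0 - 14)² = (-14)² = 196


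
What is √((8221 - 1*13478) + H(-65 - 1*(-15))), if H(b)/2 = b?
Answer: I*√5357 ≈ 73.192*I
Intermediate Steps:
H(b) = 2*b
√((8221 - 1*13478) + H(-65 - 1*(-15))) = √((8221 - 1*13478) + 2*(-65 - 1*(-15))) = √((8221 - 13478) + 2*(-65 + 15)) = √(-5257 + 2*(-50)) = √(-5257 - 100) = √(-5357) = I*√5357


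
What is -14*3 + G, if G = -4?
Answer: -46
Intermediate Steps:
-14*3 + G = -14*3 - 4 = -42 - 4 = -46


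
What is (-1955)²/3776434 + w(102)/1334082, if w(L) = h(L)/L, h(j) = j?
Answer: 1274724633121/1259518155897 ≈ 1.0121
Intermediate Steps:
w(L) = 1 (w(L) = L/L = 1)
(-1955)²/3776434 + w(102)/1334082 = (-1955)²/3776434 + 1/1334082 = 3822025*(1/3776434) + 1*(1/1334082) = 3822025/3776434 + 1/1334082 = 1274724633121/1259518155897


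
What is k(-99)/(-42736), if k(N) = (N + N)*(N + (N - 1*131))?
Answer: -32571/21368 ≈ -1.5243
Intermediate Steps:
k(N) = 2*N*(-131 + 2*N) (k(N) = (2*N)*(N + (N - 131)) = (2*N)*(N + (-131 + N)) = (2*N)*(-131 + 2*N) = 2*N*(-131 + 2*N))
k(-99)/(-42736) = (2*(-99)*(-131 + 2*(-99)))/(-42736) = (2*(-99)*(-131 - 198))*(-1/42736) = (2*(-99)*(-329))*(-1/42736) = 65142*(-1/42736) = -32571/21368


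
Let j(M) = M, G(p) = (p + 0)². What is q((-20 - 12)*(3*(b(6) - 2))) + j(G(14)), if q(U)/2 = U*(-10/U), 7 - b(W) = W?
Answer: 176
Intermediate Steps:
b(W) = 7 - W
G(p) = p²
q(U) = -20 (q(U) = 2*(U*(-10/U)) = 2*(-10) = -20)
q((-20 - 12)*(3*(b(6) - 2))) + j(G(14)) = -20 + 14² = -20 + 196 = 176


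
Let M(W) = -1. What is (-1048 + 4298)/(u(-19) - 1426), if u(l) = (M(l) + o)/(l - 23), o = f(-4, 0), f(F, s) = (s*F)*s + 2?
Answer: -136500/59893 ≈ -2.2791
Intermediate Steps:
f(F, s) = 2 + F*s**2 (f(F, s) = (F*s)*s + 2 = F*s**2 + 2 = 2 + F*s**2)
o = 2 (o = 2 - 4*0**2 = 2 - 4*0 = 2 + 0 = 2)
u(l) = 1/(-23 + l) (u(l) = (-1 + 2)/(l - 23) = 1/(-23 + l))
(-1048 + 4298)/(u(-19) - 1426) = (-1048 + 4298)/(1/(-23 - 19) - 1426) = 3250/(1/(-42) - 1426) = 3250/(-1/42 - 1426) = 3250/(-59893/42) = 3250*(-42/59893) = -136500/59893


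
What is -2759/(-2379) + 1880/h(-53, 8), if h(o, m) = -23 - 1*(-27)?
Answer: 1120889/2379 ≈ 471.16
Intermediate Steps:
h(o, m) = 4 (h(o, m) = -23 + 27 = 4)
-2759/(-2379) + 1880/h(-53, 8) = -2759/(-2379) + 1880/4 = -2759*(-1/2379) + 1880*(¼) = 2759/2379 + 470 = 1120889/2379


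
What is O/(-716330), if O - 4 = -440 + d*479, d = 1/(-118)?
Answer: 51927/84526940 ≈ 0.00061432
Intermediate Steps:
d = -1/118 ≈ -0.0084746
O = -51927/118 (O = 4 + (-440 - 1/118*479) = 4 + (-440 - 479/118) = 4 - 52399/118 = -51927/118 ≈ -440.06)
O/(-716330) = -51927/118/(-716330) = -51927/118*(-1/716330) = 51927/84526940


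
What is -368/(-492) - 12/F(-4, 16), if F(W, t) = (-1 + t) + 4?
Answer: 272/2337 ≈ 0.11639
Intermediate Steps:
F(W, t) = 3 + t
-368/(-492) - 12/F(-4, 16) = -368/(-492) - 12/(3 + 16) = -368*(-1/492) - 12/19 = 92/123 - 12*1/19 = 92/123 - 12/19 = 272/2337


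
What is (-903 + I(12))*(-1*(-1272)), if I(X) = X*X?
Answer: -965448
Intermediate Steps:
I(X) = X**2
(-903 + I(12))*(-1*(-1272)) = (-903 + 12**2)*(-1*(-1272)) = (-903 + 144)*1272 = -759*1272 = -965448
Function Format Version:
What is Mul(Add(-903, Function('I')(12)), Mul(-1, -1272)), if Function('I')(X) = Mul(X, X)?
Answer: -965448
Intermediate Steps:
Function('I')(X) = Pow(X, 2)
Mul(Add(-903, Function('I')(12)), Mul(-1, -1272)) = Mul(Add(-903, Pow(12, 2)), Mul(-1, -1272)) = Mul(Add(-903, 144), 1272) = Mul(-759, 1272) = -965448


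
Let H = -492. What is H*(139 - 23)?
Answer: -57072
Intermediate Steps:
H*(139 - 23) = -492*(139 - 23) = -492*116 = -57072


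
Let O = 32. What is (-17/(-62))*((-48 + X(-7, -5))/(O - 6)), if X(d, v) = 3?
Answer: -765/1612 ≈ -0.47457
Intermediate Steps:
(-17/(-62))*((-48 + X(-7, -5))/(O - 6)) = (-17/(-62))*((-48 + 3)/(32 - 6)) = (-1/62*(-17))*(-45/26) = 17*(-45*1/26)/62 = (17/62)*(-45/26) = -765/1612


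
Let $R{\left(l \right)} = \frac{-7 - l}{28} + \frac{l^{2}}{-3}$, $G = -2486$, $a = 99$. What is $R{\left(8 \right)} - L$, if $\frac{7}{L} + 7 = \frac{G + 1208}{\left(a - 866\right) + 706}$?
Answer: $- \frac{1599155}{71484} \approx -22.371$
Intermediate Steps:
$R{\left(l \right)} = - \frac{1}{4} - \frac{l^{2}}{3} - \frac{l}{28}$ ($R{\left(l \right)} = \left(-7 - l\right) \frac{1}{28} + l^{2} \left(- \frac{1}{3}\right) = \left(- \frac{1}{4} - \frac{l}{28}\right) - \frac{l^{2}}{3} = - \frac{1}{4} - \frac{l^{2}}{3} - \frac{l}{28}$)
$L = \frac{427}{851}$ ($L = \frac{7}{-7 + \frac{-2486 + 1208}{\left(99 - 866\right) + 706}} = \frac{7}{-7 - \frac{1278}{\left(99 - 866\right) + 706}} = \frac{7}{-7 - \frac{1278}{-767 + 706}} = \frac{7}{-7 - \frac{1278}{-61}} = \frac{7}{-7 - - \frac{1278}{61}} = \frac{7}{-7 + \frac{1278}{61}} = \frac{7}{\frac{851}{61}} = 7 \cdot \frac{61}{851} = \frac{427}{851} \approx 0.50176$)
$R{\left(8 \right)} - L = \left(- \frac{1}{4} - \frac{8^{2}}{3} - \frac{2}{7}\right) - \frac{427}{851} = \left(- \frac{1}{4} - \frac{64}{3} - \frac{2}{7}\right) - \frac{427}{851} = - \frac{1837}{84} - \frac{427}{851} = - \frac{1599155}{71484}$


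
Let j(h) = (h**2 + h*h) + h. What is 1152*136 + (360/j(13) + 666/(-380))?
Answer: 1160934133/7410 ≈ 1.5667e+5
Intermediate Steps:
j(h) = h + 2*h**2 (j(h) = (h**2 + h**2) + h = 2*h**2 + h = h + 2*h**2)
1152*136 + (360/j(13) + 666/(-380)) = 1152*136 + (360/((13*(1 + 2*13))) + 666/(-380)) = 156672 + (360/((13*(1 + 26))) + 666*(-1/380)) = 156672 + (360/((13*27)) - 333/190) = 156672 + (360/351 - 333/190) = 156672 + (360*(1/351) - 333/190) = 156672 + (40/39 - 333/190) = 156672 - 5387/7410 = 1160934133/7410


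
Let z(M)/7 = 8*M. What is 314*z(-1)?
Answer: -17584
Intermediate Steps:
z(M) = 56*M (z(M) = 7*(8*M) = 56*M)
314*z(-1) = 314*(56*(-1)) = 314*(-56) = -17584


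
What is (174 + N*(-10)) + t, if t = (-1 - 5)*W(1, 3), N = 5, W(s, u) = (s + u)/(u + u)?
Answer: 120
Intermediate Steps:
W(s, u) = (s + u)/(2*u) (W(s, u) = (s + u)/((2*u)) = (s + u)*(1/(2*u)) = (s + u)/(2*u))
t = -4 (t = (-1 - 5)*((1/2)*(1 + 3)/3) = -3*4/3 = -6*2/3 = -4)
(174 + N*(-10)) + t = (174 + 5*(-10)) - 4 = (174 - 50) - 4 = 124 - 4 = 120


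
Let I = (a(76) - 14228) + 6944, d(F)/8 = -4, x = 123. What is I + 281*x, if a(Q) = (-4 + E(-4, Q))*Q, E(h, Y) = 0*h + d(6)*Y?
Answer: -157857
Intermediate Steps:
d(F) = -32 (d(F) = 8*(-4) = -32)
E(h, Y) = -32*Y (E(h, Y) = 0*h - 32*Y = 0 - 32*Y = -32*Y)
a(Q) = Q*(-4 - 32*Q) (a(Q) = (-4 - 32*Q)*Q = Q*(-4 - 32*Q))
I = -192420 (I = (4*76*(-1 - 8*76) - 14228) + 6944 = (4*76*(-1 - 608) - 14228) + 6944 = (4*76*(-609) - 14228) + 6944 = (-185136 - 14228) + 6944 = -199364 + 6944 = -192420)
I + 281*x = -192420 + 281*123 = -192420 + 34563 = -157857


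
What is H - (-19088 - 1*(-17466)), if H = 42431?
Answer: 44053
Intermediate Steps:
H - (-19088 - 1*(-17466)) = 42431 - (-19088 - 1*(-17466)) = 42431 - (-19088 + 17466) = 42431 - 1*(-1622) = 42431 + 1622 = 44053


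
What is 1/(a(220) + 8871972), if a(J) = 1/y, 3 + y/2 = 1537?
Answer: 3068/27219210097 ≈ 1.1271e-7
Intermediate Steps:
y = 3068 (y = -6 + 2*1537 = -6 + 3074 = 3068)
a(J) = 1/3068
1/(a(220) + 8871972) = 1/(1/3068 + 8871972) = 1/(27219210097/3068) = 3068/27219210097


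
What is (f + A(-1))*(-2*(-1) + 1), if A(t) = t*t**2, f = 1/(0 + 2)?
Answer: -3/2 ≈ -1.5000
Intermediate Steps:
f = 1/2 ≈ 0.50000
A(t) = t**3
(f + A(-1))*(-2*(-1) + 1) = (1/2 + (-1)**3)*(-2*(-1) + 1) = (1/2 - 1)*(2 + 1) = -1/2*3 = -3/2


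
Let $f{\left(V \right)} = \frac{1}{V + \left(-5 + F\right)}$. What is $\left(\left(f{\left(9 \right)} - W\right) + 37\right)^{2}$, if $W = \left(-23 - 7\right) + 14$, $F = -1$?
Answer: $\frac{25600}{9} \approx 2844.4$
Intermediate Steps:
$f{\left(V \right)} = \frac{1}{-6 + V}$ ($f{\left(V \right)} = \frac{1}{V - 6} = \frac{1}{-6 + V}$)
$W = -16$ ($W = -30 + 14 = -16$)
$\left(\left(f{\left(9 \right)} - W\right) + 37\right)^{2} = \left(\left(\frac{1}{-6 + 9} - -16\right) + 37\right)^{2} = \left(\left(\frac{1}{3} + 16\right) + 37\right)^{2} = \left(\frac{49}{3} + 37\right)^{2} = \left(\frac{160}{3}\right)^{2} = \frac{25600}{9}$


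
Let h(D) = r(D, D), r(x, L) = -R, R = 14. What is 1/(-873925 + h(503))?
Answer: -1/873939 ≈ -1.1442e-6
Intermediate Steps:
r(x, L) = -14 (r(x, L) = -1*14 = -14)
h(D) = -14
1/(-873925 + h(503)) = 1/(-873925 - 14) = 1/(-873939) = -1/873939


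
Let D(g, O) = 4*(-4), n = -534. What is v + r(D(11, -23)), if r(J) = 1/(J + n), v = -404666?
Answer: -222566301/550 ≈ -4.0467e+5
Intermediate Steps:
D(g, O) = -16
r(J) = 1/(-534 + J) (r(J) = 1/(J - 534) = 1/(-534 + J))
v + r(D(11, -23)) = -404666 + 1/(-534 - 16) = -404666 + 1/(-550) = -404666 - 1/550 = -222566301/550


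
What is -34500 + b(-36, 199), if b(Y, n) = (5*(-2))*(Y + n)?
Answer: -36130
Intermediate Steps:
b(Y, n) = -10*Y - 10*n (b(Y, n) = -10*(Y + n) = -10*Y - 10*n)
-34500 + b(-36, 199) = -34500 + (-10*(-36) - 10*199) = -34500 + (360 - 1990) = -34500 - 1630 = -36130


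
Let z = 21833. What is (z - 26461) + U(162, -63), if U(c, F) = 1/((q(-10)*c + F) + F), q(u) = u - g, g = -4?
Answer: -5081545/1098 ≈ -4628.0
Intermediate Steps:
q(u) = 4 + u (q(u) = u - 1*(-4) = u + 4 = 4 + u)
U(c, F) = 1/(-6*c + 2*F) (U(c, F) = 1/(((4 - 10)*c + F) + F) = 1/((-6*c + F) + F) = 1/((F - 6*c) + F) = 1/(-6*c + 2*F))
(z - 26461) + U(162, -63) = (21833 - 26461) + 1/(2*(-63 - 3*162)) = -4628 + 1/(2*(-63 - 486)) = -4628 + (½)/(-549) = -4628 + (½)*(-1/549) = -4628 - 1/1098 = -5081545/1098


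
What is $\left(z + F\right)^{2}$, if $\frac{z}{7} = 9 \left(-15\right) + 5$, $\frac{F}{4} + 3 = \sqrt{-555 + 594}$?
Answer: $850708 - 7376 \sqrt{39} \approx 8.0465 \cdot 10^{5}$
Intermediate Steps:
$F = -12 + 4 \sqrt{39}$ ($F = -12 + 4 \sqrt{-555 + 594} = -12 + 4 \sqrt{39} \approx 12.98$)
$z = -910$ ($z = 7 \left(9 \left(-15\right) + 5\right) = 7 \left(-135 + 5\right) = 7 \left(-130\right) = -910$)
$\left(z + F\right)^{2} = \left(-910 - \left(12 - 4 \sqrt{39}\right)\right)^{2} = \left(-922 + 4 \sqrt{39}\right)^{2}$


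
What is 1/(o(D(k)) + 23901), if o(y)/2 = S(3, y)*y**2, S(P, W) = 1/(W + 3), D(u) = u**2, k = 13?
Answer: 86/2084047 ≈ 4.1266e-5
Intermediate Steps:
S(P, W) = 1/(3 + W)
o(y) = 2*y**2/(3 + y) (o(y) = 2*(y**2/(3 + y)) = 2*y**2/(3 + y))
1/(o(D(k)) + 23901) = 1/(2*(13**2)**2/(3 + 13**2) + 23901) = 1/(2*169**2/(3 + 169) + 23901) = 1/(2*28561/172 + 23901) = 1/(2*28561*(1/172) + 23901) = 1/(28561/86 + 23901) = 1/(2084047/86) = 86/2084047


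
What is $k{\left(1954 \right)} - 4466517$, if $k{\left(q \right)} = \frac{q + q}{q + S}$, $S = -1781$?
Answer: $- \frac{772703533}{173} \approx -4.4665 \cdot 10^{6}$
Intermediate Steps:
$k{\left(q \right)} = \frac{2 q}{-1781 + q}$ ($k{\left(q \right)} = \frac{q + q}{q - 1781} = \frac{2 q}{-1781 + q}$)
$k{\left(1954 \right)} - 4466517 = 2 \cdot 1954 \frac{1}{-1781 + 1954} - 4466517 = 2 \cdot 1954 \cdot \frac{1}{173} - 4466517 = \frac{3908}{173} - 4466517 = - \frac{772703533}{173}$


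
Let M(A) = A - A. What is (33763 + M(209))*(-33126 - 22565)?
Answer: -1880295233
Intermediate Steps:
M(A) = 0
(33763 + M(209))*(-33126 - 22565) = (33763 + 0)*(-33126 - 22565) = 33763*(-55691) = -1880295233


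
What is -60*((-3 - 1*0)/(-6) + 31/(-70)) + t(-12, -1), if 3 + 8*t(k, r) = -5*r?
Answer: -89/28 ≈ -3.1786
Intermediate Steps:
t(k, r) = -3/8 - 5*r/8 (t(k, r) = -3/8 + (-5*r)/8 = -3/8 - 5*r/8)
-60*((-3 - 1*0)/(-6) + 31/(-70)) + t(-12, -1) = -60*((-3 - 1*0)/(-6) + 31/(-70)) + (-3/8 - 5/8*(-1)) = -60*((-3 + 0)*(-⅙) + 31*(-1/70)) + (-3/8 + 5/8) = -60*(-3*(-⅙) - 31/70) + ¼ = -60*(½ - 31/70) + ¼ = -60*2/35 + ¼ = -24/7 + ¼ = -89/28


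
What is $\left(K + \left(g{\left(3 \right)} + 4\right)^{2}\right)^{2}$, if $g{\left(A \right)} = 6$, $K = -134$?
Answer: $1156$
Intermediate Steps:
$\left(K + \left(g{\left(3 \right)} + 4\right)^{2}\right)^{2} = \left(-134 + \left(6 + 4\right)^{2}\right)^{2} = \left(-134 + 10^{2}\right)^{2} = \left(-134 + 100\right)^{2} = \left(-34\right)^{2} = 1156$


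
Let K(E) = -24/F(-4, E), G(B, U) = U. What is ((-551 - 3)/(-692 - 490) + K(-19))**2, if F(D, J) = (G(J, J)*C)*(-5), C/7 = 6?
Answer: 33066149281/154460790225 ≈ 0.21407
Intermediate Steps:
C = 42 (C = 7*6 = 42)
F(D, J) = -210*J (F(D, J) = (J*42)*(-5) = (42*J)*(-5) = -210*J)
K(E) = 4/(35*E) (K(E) = -24*(-1/(210*E)) = -(-4)/(35*E) = 4/(35*E))
((-551 - 3)/(-692 - 490) + K(-19))**2 = ((-551 - 3)/(-692 - 490) + (4/35)/(-19))**2 = (-554/(-1182) + (4/35)*(-1/19))**2 = (-554*(-1/1182) - 4/665)**2 = (277/591 - 4/665)**2 = (181841/393015)**2 = 33066149281/154460790225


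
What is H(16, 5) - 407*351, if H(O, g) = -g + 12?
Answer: -142850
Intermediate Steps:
H(O, g) = 12 - g
H(16, 5) - 407*351 = (12 - 1*5) - 407*351 = (12 - 5) - 142857 = 7 - 142857 = -142850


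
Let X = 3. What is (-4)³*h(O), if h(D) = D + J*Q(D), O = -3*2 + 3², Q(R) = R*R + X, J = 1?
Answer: -960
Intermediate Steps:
Q(R) = 3 + R² (Q(R) = R*R + 3 = R² + 3 = 3 + R²)
O = 3 (O = -6 + 9 = 3)
h(D) = 3 + D + D² (h(D) = D + 1*(3 + D²) = D + (3 + D²) = 3 + D + D²)
(-4)³*h(O) = (-4)³*(3 + 3 + 3²) = -64*(3 + 3 + 9) = -64*15 = -960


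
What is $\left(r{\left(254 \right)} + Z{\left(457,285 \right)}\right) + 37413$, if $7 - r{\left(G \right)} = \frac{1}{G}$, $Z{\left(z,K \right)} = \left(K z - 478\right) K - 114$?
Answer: $\frac{9403308853}{254} \approx 3.7021 \cdot 10^{7}$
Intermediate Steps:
$Z{\left(z,K \right)} = -114 + K \left(-478 + K z\right)$ ($Z{\left(z,K \right)} = \left(-478 + K z\right) K - 114 = K \left(-478 + K z\right) - 114 = -114 + K \left(-478 + K z\right)$)
$r{\left(G \right)} = 7 - \frac{1}{G}$
$\left(r{\left(254 \right)} + Z{\left(457,285 \right)}\right) + 37413 = \left(\left(7 - \frac{1}{254}\right) - \left(136344 - 37119825\right)\right) + 37413 = \left(\left(7 - \frac{1}{254}\right) - -36983481\right) + 37413 = \left(\frac{1777}{254} + 36983481\right) + 37413 = \frac{9393805951}{254} + 37413 = \frac{9403308853}{254}$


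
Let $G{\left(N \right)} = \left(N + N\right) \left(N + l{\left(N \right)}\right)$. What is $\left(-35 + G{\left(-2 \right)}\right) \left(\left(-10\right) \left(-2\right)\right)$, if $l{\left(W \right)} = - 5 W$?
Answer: $-1340$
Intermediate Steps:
$G{\left(N \right)} = - 8 N^{2}$ ($G{\left(N \right)} = \left(N + N\right) \left(N - 5 N\right) = 2 N \left(- 4 N\right) = - 8 N^{2}$)
$\left(-35 + G{\left(-2 \right)}\right) \left(\left(-10\right) \left(-2\right)\right) = \left(-35 - 8 \left(-2\right)^{2}\right) \left(\left(-10\right) \left(-2\right)\right) = \left(-35 - 32\right) 20 = \left(-67\right) 20 = -1340$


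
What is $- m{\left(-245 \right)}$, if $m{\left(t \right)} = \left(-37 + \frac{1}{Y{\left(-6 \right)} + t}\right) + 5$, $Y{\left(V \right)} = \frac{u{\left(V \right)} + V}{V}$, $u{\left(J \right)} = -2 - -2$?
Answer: $\frac{7809}{244} \approx 32.004$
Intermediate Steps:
$u{\left(J \right)} = 0$ ($u{\left(J \right)} = -2 + 2 = 0$)
$Y{\left(V \right)} = 1$ ($Y{\left(V \right)} = \frac{0 + V}{V} = \frac{V}{V} = 1$)
$m{\left(t \right)} = -32 + \frac{1}{1 + t}$ ($m{\left(t \right)} = \left(-37 + \frac{1}{1 + t}\right) + 5 = -32 + \frac{1}{1 + t}$)
$- m{\left(-245 \right)} = - \frac{-31 - -7840}{1 - 245} = - \frac{-31 + 7840}{-244} = - \frac{\left(-1\right) 7809}{244} = \left(-1\right) \left(- \frac{7809}{244}\right) = \frac{7809}{244}$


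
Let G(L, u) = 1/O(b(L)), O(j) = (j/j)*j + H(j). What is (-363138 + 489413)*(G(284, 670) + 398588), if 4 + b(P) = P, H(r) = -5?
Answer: 553648701751/11 ≈ 5.0332e+10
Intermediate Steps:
b(P) = -4 + P
O(j) = -5 + j (O(j) = (j/j)*j - 5 = 1*j - 5 = j - 5 = -5 + j)
G(L, u) = 1/(-9 + L) (G(L, u) = 1/(-5 + (-4 + L)) = 1/(-9 + L))
(-363138 + 489413)*(G(284, 670) + 398588) = (-363138 + 489413)*(1/(-9 + 284) + 398588) = 126275*(1/275 + 398588) = 126275*(109611701/275) = 553648701751/11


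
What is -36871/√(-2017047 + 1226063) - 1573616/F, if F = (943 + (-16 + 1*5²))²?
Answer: -98351/56644 + 36871*I*√197746/395492 ≈ -1.7363 + 41.457*I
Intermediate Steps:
F = 906304 (F = (943 + (-16 + 1*25))² = (943 + (-16 + 25))² = (943 + 9)² = 952² = 906304)
-36871/√(-2017047 + 1226063) - 1573616/F = -36871/√(-2017047 + 1226063) - 1573616/906304 = -36871*(-I*√197746/395492) - 1573616*1/906304 = -36871*(-I*√197746/395492) - 98351/56644 = -(-36871)*I*√197746/395492 - 98351/56644 = 36871*I*√197746/395492 - 98351/56644 = -98351/56644 + 36871*I*√197746/395492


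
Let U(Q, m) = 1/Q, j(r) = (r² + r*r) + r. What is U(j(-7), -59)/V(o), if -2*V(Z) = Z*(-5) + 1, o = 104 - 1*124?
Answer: -2/9191 ≈ -0.00021760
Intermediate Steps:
o = -20 (o = 104 - 124 = -20)
j(r) = r + 2*r² (j(r) = (r² + r²) + r = 2*r² + r = r + 2*r²)
V(Z) = -½ + 5*Z/2 (V(Z) = -(Z*(-5) + 1)/2 = -(-5*Z + 1)/2 = -(1 - 5*Z)/2 = -½ + 5*Z/2)
U(j(-7), -59)/V(o) = 1/(((-7*(1 + 2*(-7))))*(-½ + (5/2)*(-20))) = 1/(((-7*(1 - 14)))*(-½ - 50)) = 1/(((-7*(-13)))*(-101/2)) = -2/101/91 = (1/91)*(-2/101) = -2/9191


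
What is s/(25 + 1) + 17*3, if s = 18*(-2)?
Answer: 645/13 ≈ 49.615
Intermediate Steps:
s = -36
s/(25 + 1) + 17*3 = -36/(25 + 1) + 17*3 = -36/26 + 51 = -36*1/26 + 51 = -18/13 + 51 = 645/13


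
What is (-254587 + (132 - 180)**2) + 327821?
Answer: 75538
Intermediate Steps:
(-254587 + (132 - 180)**2) + 327821 = (-254587 + (-48)**2) + 327821 = (-254587 + 2304) + 327821 = -252283 + 327821 = 75538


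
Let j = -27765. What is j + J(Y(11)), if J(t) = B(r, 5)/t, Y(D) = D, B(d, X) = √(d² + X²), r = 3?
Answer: -27765 + √34/11 ≈ -27764.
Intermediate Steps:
B(d, X) = √(X² + d²)
J(t) = √34/t (J(t) = √(5² + 3²)/t = √(25 + 9)/t = √34/t)
j + J(Y(11)) = -27765 + √34/11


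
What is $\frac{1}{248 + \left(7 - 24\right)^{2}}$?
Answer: $\frac{1}{537} \approx 0.0018622$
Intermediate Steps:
$\frac{1}{248 + \left(7 - 24\right)^{2}} = \frac{1}{248 + \left(-17\right)^{2}} = \frac{1}{248 + 289} = \frac{1}{537}$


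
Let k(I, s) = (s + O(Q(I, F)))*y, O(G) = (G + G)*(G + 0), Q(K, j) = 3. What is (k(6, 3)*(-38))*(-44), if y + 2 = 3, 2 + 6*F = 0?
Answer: 35112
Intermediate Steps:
F = -⅓ (F = -⅓ + (⅙)*0 = -⅓ + 0 = -⅓ ≈ -0.33333)
y = 1 (y = -2 + 3 = 1)
O(G) = 2*G² (O(G) = (2*G)*G = 2*G²)
k(I, s) = 18 + s (k(I, s) = (s + 2*3²)*1 = (s + 2*9)*1 = (s + 18)*1 = (18 + s)*1 = 18 + s)
(k(6, 3)*(-38))*(-44) = ((18 + 3)*(-38))*(-44) = (21*(-38))*(-44) = -798*(-44) = 35112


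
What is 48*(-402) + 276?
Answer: -19020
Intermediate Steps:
48*(-402) + 276 = -19296 + 276 = -19020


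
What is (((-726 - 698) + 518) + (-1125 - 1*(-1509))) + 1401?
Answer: 879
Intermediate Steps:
(((-726 - 698) + 518) + (-1125 - 1*(-1509))) + 1401 = ((-1424 + 518) + (-1125 + 1509)) + 1401 = (-906 + 384) + 1401 = -522 + 1401 = 879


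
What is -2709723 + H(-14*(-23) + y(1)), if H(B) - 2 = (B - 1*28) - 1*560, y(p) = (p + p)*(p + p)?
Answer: -2709983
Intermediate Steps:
y(p) = 4*p**2 (y(p) = (2*p)*(2*p) = 4*p**2)
H(B) = -586 + B (H(B) = 2 + ((B - 1*28) - 1*560) = 2 + ((B - 28) - 560) = 2 + ((-28 + B) - 560) = 2 + (-588 + B) = -586 + B)
-2709723 + H(-14*(-23) + y(1)) = -2709723 + (-586 + (-14*(-23) + 4*1**2)) = -2709723 + (-586 + (322 + 4*1)) = -2709723 + (-586 + (322 + 4)) = -2709723 + (-586 + 326) = -2709723 - 260 = -2709983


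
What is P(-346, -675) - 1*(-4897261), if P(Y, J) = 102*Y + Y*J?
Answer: 5095519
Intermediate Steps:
P(Y, J) = 102*Y + J*Y
P(-346, -675) - 1*(-4897261) = -346*(102 - 675) - 1*(-4897261) = -346*(-573) + 4897261 = 198258 + 4897261 = 5095519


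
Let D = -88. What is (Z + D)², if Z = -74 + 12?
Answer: 22500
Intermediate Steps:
Z = -62
(Z + D)² = (-62 - 88)² = (-150)² = 22500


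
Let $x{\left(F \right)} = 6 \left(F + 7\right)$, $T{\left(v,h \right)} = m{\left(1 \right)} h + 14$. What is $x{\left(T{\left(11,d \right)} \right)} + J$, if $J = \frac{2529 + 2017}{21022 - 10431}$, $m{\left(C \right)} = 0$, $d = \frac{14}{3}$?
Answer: $\frac{1339012}{10591} \approx 126.43$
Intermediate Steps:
$d = \frac{14}{3}$ ($d = 14 \cdot \frac{1}{3} = \frac{14}{3} \approx 4.6667$)
$T{\left(v,h \right)} = 14$ ($T{\left(v,h \right)} = 0 h + 14 = 0 + 14 = 14$)
$x{\left(F \right)} = 42 + 6 F$ ($x{\left(F \right)} = 6 \left(7 + F\right) = 42 + 6 F$)
$J = \frac{4546}{10591} \approx 0.42923$
$x{\left(T{\left(11,d \right)} \right)} + J = \left(42 + 6 \cdot 14\right) + \frac{4546}{10591} = \left(42 + 84\right) + \frac{4546}{10591} = 126 + \frac{4546}{10591} = \frac{1339012}{10591}$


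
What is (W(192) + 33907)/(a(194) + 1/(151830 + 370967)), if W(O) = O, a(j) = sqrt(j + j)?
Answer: -17826854903/106046880845091 + 18639652525447382*sqrt(97)/106046880845091 ≈ 1731.1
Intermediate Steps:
a(j) = sqrt(2)*sqrt(j) (a(j) = sqrt(2*j) = sqrt(2)*sqrt(j))
(W(192) + 33907)/(a(194) + 1/(151830 + 370967)) = (192 + 33907)/(sqrt(2)*sqrt(194) + 1/(151830 + 370967)) = 34099/(2*sqrt(97) + 1/522797) = 34099/(1/522797 + 2*sqrt(97))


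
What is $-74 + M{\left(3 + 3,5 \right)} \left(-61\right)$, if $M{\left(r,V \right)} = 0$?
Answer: $-74$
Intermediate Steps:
$-74 + M{\left(3 + 3,5 \right)} \left(-61\right) = -74 + 0 \left(-61\right) = -74 + 0 = -74$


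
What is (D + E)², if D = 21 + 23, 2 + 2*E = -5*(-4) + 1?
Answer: 11449/4 ≈ 2862.3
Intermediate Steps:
E = 19/2 (E = -1 + (-5*(-4) + 1)/2 = -1 + (20 + 1)/2 = -1 + (½)*21 = -1 + 21/2 = 19/2 ≈ 9.5000)
D = 44
(D + E)² = (44 + 19/2)² = (107/2)² = 11449/4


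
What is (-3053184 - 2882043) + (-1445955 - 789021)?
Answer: -8170203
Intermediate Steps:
(-3053184 - 2882043) + (-1445955 - 789021) = -5935227 - 2234976 = -8170203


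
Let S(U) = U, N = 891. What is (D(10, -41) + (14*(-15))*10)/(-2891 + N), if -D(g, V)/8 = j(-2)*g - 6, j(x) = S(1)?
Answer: 533/500 ≈ 1.0660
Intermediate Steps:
j(x) = 1
D(g, V) = 48 - 8*g (D(g, V) = -8*(1*g - 6) = -8*(g - 6) = -8*(-6 + g) = 48 - 8*g)
(D(10, -41) + (14*(-15))*10)/(-2891 + N) = ((48 - 8*10) + (14*(-15))*10)/(-2891 + 891) = ((48 - 80) - 210*10)/(-2000) = (-32 - 2100)*(-1/2000) = -2132*(-1/2000) = 533/500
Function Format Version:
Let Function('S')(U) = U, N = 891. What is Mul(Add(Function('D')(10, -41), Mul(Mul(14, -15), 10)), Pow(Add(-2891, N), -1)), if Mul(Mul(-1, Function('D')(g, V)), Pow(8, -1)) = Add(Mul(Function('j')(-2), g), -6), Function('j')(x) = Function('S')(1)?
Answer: Rational(533, 500) ≈ 1.0660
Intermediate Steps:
Function('j')(x) = 1
Function('D')(g, V) = Add(48, Mul(-8, g)) (Function('D')(g, V) = Mul(-8, Add(Mul(1, g), -6)) = Mul(-8, Add(g, -6)) = Mul(-8, Add(-6, g)) = Add(48, Mul(-8, g)))
Mul(Add(Function('D')(10, -41), Mul(Mul(14, -15), 10)), Pow(Add(-2891, N), -1)) = Mul(Add(Add(48, Mul(-8, 10)), Mul(Mul(14, -15), 10)), Pow(Add(-2891, 891), -1)) = Mul(Add(Add(48, -80), Mul(-210, 10)), Pow(-2000, -1)) = Mul(Add(-32, -2100), Rational(-1, 2000)) = Mul(-2132, Rational(-1, 2000)) = Rational(533, 500)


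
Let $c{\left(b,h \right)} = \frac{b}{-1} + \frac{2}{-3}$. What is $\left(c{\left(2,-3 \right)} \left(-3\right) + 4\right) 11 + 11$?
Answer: $143$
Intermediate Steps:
$c{\left(b,h \right)} = - \frac{2}{3} - b$ ($c{\left(b,h \right)} = b \left(-1\right) + 2 \left(- \frac{1}{3}\right) = - b - \frac{2}{3} = - \frac{2}{3} - b$)
$\left(c{\left(2,-3 \right)} \left(-3\right) + 4\right) 11 + 11 = \left(\left(- \frac{2}{3} - 2\right) \left(-3\right) + 4\right) 11 + 11 = \left(\left(- \frac{8}{3}\right) \left(-3\right) + 4\right) 11 + 11 = \left(8 + 4\right) 11 + 11 = 12 \cdot 11 + 11 = 132 + 11 = 143$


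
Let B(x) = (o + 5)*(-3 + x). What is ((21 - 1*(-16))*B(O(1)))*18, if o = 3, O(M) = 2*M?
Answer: -5328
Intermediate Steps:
B(x) = -24 + 8*x (B(x) = (3 + 5)*(-3 + x) = 8*(-3 + x) = -24 + 8*x)
((21 - 1*(-16))*B(O(1)))*18 = ((21 - 1*(-16))*(-24 + 8*(2*1)))*18 = ((21 + 16)*(-24 + 8*2))*18 = (37*(-24 + 16))*18 = (37*(-8))*18 = -296*18 = -5328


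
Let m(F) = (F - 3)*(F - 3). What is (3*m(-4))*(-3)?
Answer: -441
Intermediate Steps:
m(F) = (-3 + F)² (m(F) = (-3 + F)*(-3 + F) = (-3 + F)²)
(3*m(-4))*(-3) = (3*(-3 - 4)²)*(-3) = (3*(-7)²)*(-3) = (3*49)*(-3) = 147*(-3) = -441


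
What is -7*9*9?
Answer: -567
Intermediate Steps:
-7*9*9 = -63*9 = -567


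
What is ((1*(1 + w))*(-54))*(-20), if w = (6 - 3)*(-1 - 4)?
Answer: -15120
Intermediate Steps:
w = -15 (w = 3*(-5) = -15)
((1*(1 + w))*(-54))*(-20) = ((1*(1 - 15))*(-54))*(-20) = ((1*(-14))*(-54))*(-20) = -14*(-54)*(-20) = 756*(-20) = -15120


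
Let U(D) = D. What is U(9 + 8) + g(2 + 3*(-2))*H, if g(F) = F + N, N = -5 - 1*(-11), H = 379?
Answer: 775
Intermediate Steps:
N = 6 (N = -5 + 11 = 6)
g(F) = 6 + F (g(F) = F + 6 = 6 + F)
U(9 + 8) + g(2 + 3*(-2))*H = (9 + 8) + (6 + (2 + 3*(-2)))*379 = 17 + (6 + (2 - 6))*379 = 17 + (6 - 4)*379 = 17 + 2*379 = 17 + 758 = 775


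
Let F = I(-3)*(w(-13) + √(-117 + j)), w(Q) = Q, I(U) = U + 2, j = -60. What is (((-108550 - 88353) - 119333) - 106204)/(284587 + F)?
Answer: -120226424000/80997160177 - 422440*I*√177/80997160177 ≈ -1.4843 - 6.9388e-5*I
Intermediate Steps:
I(U) = 2 + U
F = 13 - I*√177 (F = (2 - 3)*(-13 + √(-117 - 60)) = -(-13 + √(-177)) = -(-13 + I*√177) = 13 - I*√177 ≈ 13.0 - 13.304*I)
(((-108550 - 88353) - 119333) - 106204)/(284587 + F) = (((-108550 - 88353) - 119333) - 106204)/(284587 + (13 - I*√177)) = ((-196903 - 119333) - 106204)/(284600 - I*√177) = (-316236 - 106204)/(284600 - I*√177) = -422440/(284600 - I*√177)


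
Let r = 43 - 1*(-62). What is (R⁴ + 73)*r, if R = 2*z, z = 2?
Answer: 34545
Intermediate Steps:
r = 105 (r = 43 + 62 = 105)
R = 4 (R = 2*2 = 4)
(R⁴ + 73)*r = (4⁴ + 73)*105 = (256 + 73)*105 = 329*105 = 34545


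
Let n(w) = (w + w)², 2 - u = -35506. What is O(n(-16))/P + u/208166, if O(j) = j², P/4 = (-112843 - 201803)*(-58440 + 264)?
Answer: 2539152462662/14884556676381 ≈ 0.17059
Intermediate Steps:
u = 35508 (u = 2 - 1*(-35506) = 2 + 35506 = 35508)
n(w) = 4*w² (n(w) = (2*w)² = 4*w²)
P = 73219382784 (P = 4*((-112843 - 201803)*(-58440 + 264)) = 4*(-314646*(-58176)) = 4*18304845696 = 73219382784)
O(n(-16))/P + u/208166 = (4*(-16)²)²/73219382784 + 35508/208166 = (4*256)²*(1/73219382784) + 35508*(1/208166) = 1024²*(1/73219382784) + 17754/104083 = 1048576*(1/73219382784) + 17754/104083 = 2048/143006607 + 17754/104083 = 2539152462662/14884556676381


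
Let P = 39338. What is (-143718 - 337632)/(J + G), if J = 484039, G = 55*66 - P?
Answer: -481350/448331 ≈ -1.0736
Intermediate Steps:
G = -35708 (G = 55*66 - 1*39338 = 3630 - 39338 = -35708)
(-143718 - 337632)/(J + G) = (-143718 - 337632)/(484039 - 35708) = -481350/448331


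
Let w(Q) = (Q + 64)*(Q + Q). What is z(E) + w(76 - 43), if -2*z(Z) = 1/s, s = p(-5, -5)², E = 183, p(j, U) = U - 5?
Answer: 1280399/200 ≈ 6402.0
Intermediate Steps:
p(j, U) = -5 + U
s = 100 (s = (-5 - 5)² = (-10)² = 100)
w(Q) = 2*Q*(64 + Q) (w(Q) = (64 + Q)*(2*Q) = 2*Q*(64 + Q))
z(Z) = -1/200 (z(Z) = -½/100 = -½*1/100 = -1/200)
z(E) + w(76 - 43) = -1/200 + 2*(76 - 43)*(64 + (76 - 43)) = -1/200 + 2*33*(64 + 33) = -1/200 + 2*33*97 = -1/200 + 6402 = 1280399/200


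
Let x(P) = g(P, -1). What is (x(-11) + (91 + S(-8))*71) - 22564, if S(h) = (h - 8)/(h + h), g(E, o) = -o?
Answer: -16031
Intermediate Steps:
S(h) = (-8 + h)/(2*h) (S(h) = (-8 + h)/((2*h)) = (-8 + h)*(1/(2*h)) = (-8 + h)/(2*h))
x(P) = 1 (x(P) = -1*(-1) = 1)
(x(-11) + (91 + S(-8))*71) - 22564 = (1 + (91 + (1/2)*(-8 - 8)/(-8))*71) - 22564 = (1 + (91 + (1/2)*(-1/8)*(-16))*71) - 22564 = (1 + (91 + 1)*71) - 22564 = (1 + 92*71) - 22564 = (1 + 6532) - 22564 = 6533 - 22564 = -16031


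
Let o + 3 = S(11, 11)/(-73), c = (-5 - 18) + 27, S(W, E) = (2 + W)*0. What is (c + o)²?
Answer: 1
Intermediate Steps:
S(W, E) = 0
c = 4 (c = -23 + 27 = 4)
o = -3 (o = -3 + 0/(-73) = -3 + 0*(-1/73) = -3 + 0 = -3)
(c + o)² = (4 - 3)² = 1² = 1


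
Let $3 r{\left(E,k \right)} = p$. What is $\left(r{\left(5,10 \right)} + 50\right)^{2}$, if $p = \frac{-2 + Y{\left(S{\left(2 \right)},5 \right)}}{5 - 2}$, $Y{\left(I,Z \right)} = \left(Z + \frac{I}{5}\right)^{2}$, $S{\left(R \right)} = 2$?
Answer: $\frac{142301041}{50625} \approx 2810.9$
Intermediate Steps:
$Y{\left(I,Z \right)} = \left(Z + \frac{I}{5}\right)^{2}$ ($Y{\left(I,Z \right)} = \left(Z + I \frac{1}{5}\right)^{2} = \left(Z + \frac{I}{5}\right)^{2}$)
$p = \frac{679}{75}$ ($p = \frac{-2 + \frac{\left(2 + 5 \cdot 5\right)^{2}}{25}}{5 - 2} = \frac{-2 + \frac{\left(2 + 25\right)^{2}}{25}}{3} = \left(-2 + \frac{27^{2}}{25}\right) \frac{1}{3} = \left(-2 + \frac{1}{25} \cdot 729\right) \frac{1}{3} = \left(-2 + \frac{729}{25}\right) \frac{1}{3} = \frac{679}{25} \cdot \frac{1}{3} = \frac{679}{75} \approx 9.0533$)
$r{\left(E,k \right)} = \frac{679}{225}$ ($r{\left(E,k \right)} = \frac{1}{3} \cdot \frac{679}{75} = \frac{679}{225}$)
$\left(r{\left(5,10 \right)} + 50\right)^{2} = \left(\frac{679}{225} + 50\right)^{2} = \left(\frac{11929}{225}\right)^{2} = \frac{142301041}{50625}$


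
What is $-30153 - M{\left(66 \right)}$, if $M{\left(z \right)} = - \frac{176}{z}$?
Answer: $- \frac{90451}{3} \approx -30150.0$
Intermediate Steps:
$-30153 - M{\left(66 \right)} = -30153 - - \frac{176}{66} = -30153 - \left(-176\right) \frac{1}{66} = -30153 - - \frac{8}{3} = -30153 + \frac{8}{3} = - \frac{90451}{3}$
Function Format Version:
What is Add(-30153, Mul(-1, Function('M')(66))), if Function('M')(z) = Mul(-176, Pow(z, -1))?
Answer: Rational(-90451, 3) ≈ -30150.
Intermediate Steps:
Add(-30153, Mul(-1, Function('M')(66))) = Add(-30153, Mul(-1, Mul(-176, Pow(66, -1)))) = Add(-30153, Mul(-1, Mul(-176, Rational(1, 66)))) = Add(-30153, Mul(-1, Rational(-8, 3))) = Add(-30153, Rational(8, 3)) = Rational(-90451, 3)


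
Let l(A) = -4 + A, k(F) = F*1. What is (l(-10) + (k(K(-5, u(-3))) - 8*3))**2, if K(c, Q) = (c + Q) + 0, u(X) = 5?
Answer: 1444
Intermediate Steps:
K(c, Q) = Q + c (K(c, Q) = (Q + c) + 0 = Q + c)
k(F) = F
(l(-10) + (k(K(-5, u(-3))) - 8*3))**2 = ((-4 - 10) + ((5 - 5) - 8*3))**2 = (-14 + (0 - 24))**2 = (-14 - 24)**2 = (-38)**2 = 1444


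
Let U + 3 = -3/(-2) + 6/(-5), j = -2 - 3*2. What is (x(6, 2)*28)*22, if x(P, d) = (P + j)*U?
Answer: 16632/5 ≈ 3326.4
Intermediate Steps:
j = -8 (j = -2 - 6 = -8)
U = -27/10 (U = -3 + (-3/(-2) + 6/(-5)) = -3 + (-3*(-1/2) + 6*(-1/5)) = -3 + (3/2 - 6/5) = -3 + 3/10 = -27/10 ≈ -2.7000)
x(P, d) = 108/5 - 27*P/10 (x(P, d) = (P - 8)*(-27/10) = (-8 + P)*(-27/10) = 108/5 - 27*P/10)
(x(6, 2)*28)*22 = ((108/5 - 27/10*6)*28)*22 = ((108/5 - 81/5)*28)*22 = ((27/5)*28)*22 = (756/5)*22 = 16632/5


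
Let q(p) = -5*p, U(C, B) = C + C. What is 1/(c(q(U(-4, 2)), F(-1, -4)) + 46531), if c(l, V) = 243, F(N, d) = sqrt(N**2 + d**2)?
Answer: 1/46774 ≈ 2.1379e-5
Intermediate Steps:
U(C, B) = 2*C
1/(c(q(U(-4, 2)), F(-1, -4)) + 46531) = 1/(243 + 46531) = 1/46774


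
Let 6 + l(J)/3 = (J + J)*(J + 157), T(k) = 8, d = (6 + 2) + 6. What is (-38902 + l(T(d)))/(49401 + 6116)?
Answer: -31000/55517 ≈ -0.55839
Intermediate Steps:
d = 14 (d = 8 + 6 = 14)
l(J) = -18 + 6*J*(157 + J) (l(J) = -18 + 3*((J + J)*(J + 157)) = -18 + 3*((2*J)*(157 + J)) = -18 + 3*(2*J*(157 + J)) = -18 + 6*J*(157 + J))
(-38902 + l(T(d)))/(49401 + 6116) = (-38902 + (-18 + 6*8**2 + 942*8))/(49401 + 6116) = (-38902 + (-18 + 6*64 + 7536))/55517 = (-38902 + (-18 + 384 + 7536))*(1/55517) = (-38902 + 7902)*(1/55517) = -31000*1/55517 = -31000/55517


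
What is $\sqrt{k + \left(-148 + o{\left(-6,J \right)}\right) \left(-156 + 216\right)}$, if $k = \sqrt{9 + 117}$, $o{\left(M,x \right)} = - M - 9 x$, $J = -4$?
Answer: $\sqrt{-6360 + 3 \sqrt{14}} \approx 79.679 i$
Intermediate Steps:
$k = 3 \sqrt{14}$ ($k = \sqrt{126} = 3 \sqrt{14} \approx 11.225$)
$\sqrt{k + \left(-148 + o{\left(-6,J \right)}\right) \left(-156 + 216\right)} = \sqrt{3 \sqrt{14} + \left(-148 - -42\right) \left(-156 + 216\right)} = \sqrt{3 \sqrt{14} + \left(-148 + \left(6 + 36\right)\right) 60} = \sqrt{3 \sqrt{14} + \left(-148 + 42\right) 60} = \sqrt{3 \sqrt{14} - 6360} = \sqrt{-6360 + 3 \sqrt{14}}$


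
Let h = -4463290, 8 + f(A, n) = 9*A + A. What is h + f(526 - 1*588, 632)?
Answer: -4463918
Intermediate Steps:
f(A, n) = -8 + 10*A (f(A, n) = -8 + (9*A + A) = -8 + 10*A)
h + f(526 - 1*588, 632) = -4463290 + (-8 + 10*(526 - 1*588)) = -4463290 + (-8 + 10*(526 - 588)) = -4463290 + (-8 + 10*(-62)) = -4463290 + (-8 - 620) = -4463290 - 628 = -4463918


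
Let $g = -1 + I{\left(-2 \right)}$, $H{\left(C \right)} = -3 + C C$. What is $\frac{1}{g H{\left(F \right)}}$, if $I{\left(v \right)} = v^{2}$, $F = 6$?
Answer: $\frac{1}{99} \approx 0.010101$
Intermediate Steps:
$H{\left(C \right)} = -3 + C^{2}$
$g = 3$ ($g = -1 + \left(-2\right)^{2} = -1 + 4 = 3$)
$\frac{1}{g H{\left(F \right)}} = \frac{1}{3 \left(-3 + 6^{2}\right)} = \frac{1}{3 \left(-3 + 36\right)} = \frac{1}{3 \cdot 33} = \frac{1}{99}$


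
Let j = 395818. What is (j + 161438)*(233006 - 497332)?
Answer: -147297249456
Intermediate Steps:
(j + 161438)*(233006 - 497332) = (395818 + 161438)*(233006 - 497332) = 557256*(-264326) = -147297249456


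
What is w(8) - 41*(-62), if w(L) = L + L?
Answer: 2558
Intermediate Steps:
w(L) = 2*L
w(8) - 41*(-62) = 2*8 - 41*(-62) = 16 + 2542 = 2558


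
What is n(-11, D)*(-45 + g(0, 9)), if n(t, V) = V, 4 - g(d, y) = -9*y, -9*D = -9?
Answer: 40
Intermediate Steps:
D = 1 (D = -1/9*(-9) = 1)
g(d, y) = 4 + 9*y (g(d, y) = 4 - (-9)*y = 4 + 9*y)
n(-11, D)*(-45 + g(0, 9)) = 1*(-45 + (4 + 9*9)) = 1*(-45 + (4 + 81)) = 1*(-45 + 85) = 1*40 = 40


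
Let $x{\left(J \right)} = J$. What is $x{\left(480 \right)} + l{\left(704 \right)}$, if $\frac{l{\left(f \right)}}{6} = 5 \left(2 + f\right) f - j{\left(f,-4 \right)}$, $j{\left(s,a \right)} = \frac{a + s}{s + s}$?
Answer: $\frac{2624370675}{176} \approx 1.4911 \cdot 10^{7}$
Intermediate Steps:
$j{\left(s,a \right)} = \frac{a + s}{2 s}$
$l{\left(f \right)} = - \frac{3 \left(-4 + f\right)}{f} + 6 f \left(10 + 5 f\right)$ ($l{\left(f \right)} = 6 \left(5 \left(2 + f\right) f - \frac{-4 + f}{2 f}\right) = 6 \left(\left(10 + 5 f\right) f - \frac{-4 + f}{2 f}\right) = 6 \left(f \left(10 + 5 f\right) - \frac{-4 + f}{2 f}\right) = - \frac{3 \left(-4 + f\right)}{f} + 6 f \left(10 + 5 f\right)$)
$x{\left(480 \right)} + l{\left(704 \right)} = 480 + \left(-3 + \frac{12}{704} + 30 \cdot 704^{2} + 60 \cdot 704\right) = 480 + \left(-3 + 12 \cdot \frac{1}{704} + 30 \cdot 495616 + 42240\right) = 480 + \left(-3 + \frac{3}{176} + 14868480 + 42240\right) = 480 + \frac{2624286195}{176} = \frac{2624370675}{176}$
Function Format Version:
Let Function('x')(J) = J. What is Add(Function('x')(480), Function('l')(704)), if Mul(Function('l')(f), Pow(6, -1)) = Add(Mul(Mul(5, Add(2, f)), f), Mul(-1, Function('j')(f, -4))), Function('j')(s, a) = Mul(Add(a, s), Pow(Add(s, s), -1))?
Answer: Rational(2624370675, 176) ≈ 1.4911e+7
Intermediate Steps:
Function('j')(s, a) = Mul(Rational(1, 2), Pow(s, -1), Add(a, s)) (Function('j')(s, a) = Mul(Add(a, s), Pow(Mul(2, s), -1)) = Mul(Add(a, s), Mul(Rational(1, 2), Pow(s, -1))) = Mul(Rational(1, 2), Pow(s, -1), Add(a, s)))
Function('l')(f) = Add(Mul(-3, Pow(f, -1), Add(-4, f)), Mul(6, f, Add(10, Mul(5, f)))) (Function('l')(f) = Mul(6, Add(Mul(Mul(5, Add(2, f)), f), Mul(-1, Mul(Rational(1, 2), Pow(f, -1), Add(-4, f))))) = Mul(6, Add(Mul(Add(10, Mul(5, f)), f), Mul(Rational(-1, 2), Pow(f, -1), Add(-4, f)))) = Mul(6, Add(Mul(f, Add(10, Mul(5, f))), Mul(Rational(-1, 2), Pow(f, -1), Add(-4, f)))) = Add(Mul(-3, Pow(f, -1), Add(-4, f)), Mul(6, f, Add(10, Mul(5, f)))))
Add(Function('x')(480), Function('l')(704)) = Add(480, Add(-3, Mul(12, Pow(704, -1)), Mul(30, Pow(704, 2)), Mul(60, 704))) = Add(480, Add(-3, Mul(12, Rational(1, 704)), Mul(30, 495616), 42240)) = Add(480, Add(-3, Rational(3, 176), 14868480, 42240)) = Add(480, Rational(2624286195, 176)) = Rational(2624370675, 176)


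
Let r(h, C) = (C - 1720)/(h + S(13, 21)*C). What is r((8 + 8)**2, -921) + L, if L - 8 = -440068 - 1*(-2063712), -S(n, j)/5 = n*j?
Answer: 2041614118851/1257421 ≈ 1.6237e+6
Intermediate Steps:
S(n, j) = -5*j*n (S(n, j) = -5*n*j = -5*j*n)
r(h, C) = (-1720 + C)/(h - 1365*C) (r(h, C) = (C - 1720)/(h + (-5*21*13)*C) = (-1720 + C)/(h - 1365*C))
L = 1623652 (L = 8 + (-440068 - 1*(-2063712)) = 8 + (-440068 + 2063712) = 8 + 1623644 = 1623652)
r((8 + 8)**2, -921) + L = (1720 - 1*(-921))/(-(8 + 8)**2 + 1365*(-921)) + 1623652 = (1720 + 921)/(-1*16**2 - 1257165) + 1623652 = 2641/(-1*256 - 1257165) + 1623652 = 2641/(-256 - 1257165) + 1623652 = 2641/(-1257421) + 1623652 = -1/1257421*2641 + 1623652 = -2641/1257421 + 1623652 = 2041614118851/1257421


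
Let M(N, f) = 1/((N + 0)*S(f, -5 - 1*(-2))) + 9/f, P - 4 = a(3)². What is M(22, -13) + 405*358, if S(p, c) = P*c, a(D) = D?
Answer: 124400825/858 ≈ 1.4499e+5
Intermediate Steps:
P = 13 (P = 4 + 3² = 4 + 9 = 13)
S(p, c) = 13*c
M(N, f) = 9/f - 1/(39*N) (M(N, f) = 1/((N + 0)*((13*(-5 - 1*(-2))))) + 9/f = 1/(N*((13*(-5 + 2)))) + 9/f = 1/(N*((13*(-3)))) + 9/f = 1/(N*(-39)) + 9/f = -1/39/N + 9/f = -1/(39*N) + 9/f = 9/f - 1/(39*N))
M(22, -13) + 405*358 = (9/(-13) - 1/39/22) + 405*358 = (9*(-1/13) - 1/39*1/22) + 144990 = (-9/13 - 1/858) + 144990 = -595/858 + 144990 = 124400825/858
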